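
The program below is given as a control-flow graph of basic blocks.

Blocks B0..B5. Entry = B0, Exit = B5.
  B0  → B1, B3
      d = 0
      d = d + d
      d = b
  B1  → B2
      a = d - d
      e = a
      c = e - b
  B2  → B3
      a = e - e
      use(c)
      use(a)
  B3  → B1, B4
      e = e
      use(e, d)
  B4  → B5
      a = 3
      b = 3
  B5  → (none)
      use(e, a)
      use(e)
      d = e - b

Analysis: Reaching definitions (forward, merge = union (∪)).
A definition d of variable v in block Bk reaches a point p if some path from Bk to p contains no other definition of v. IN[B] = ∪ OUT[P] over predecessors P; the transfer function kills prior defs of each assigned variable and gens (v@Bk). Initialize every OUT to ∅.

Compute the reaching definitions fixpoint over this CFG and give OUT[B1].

Converged values:
  B0: | IN={} | OUT={d@B0}
  B1: | IN={a@B2, c@B1, d@B0, e@B3} | OUT={a@B1, c@B1, d@B0, e@B1}
  B2: | IN={a@B1, c@B1, d@B0, e@B1} | OUT={a@B2, c@B1, d@B0, e@B1}
  B3: | IN={a@B2, c@B1, d@B0, e@B1} | OUT={a@B2, c@B1, d@B0, e@B3}
  B4: | IN={a@B2, c@B1, d@B0, e@B3} | OUT={a@B4, b@B4, c@B1, d@B0, e@B3}
  B5: | IN={a@B4, b@B4, c@B1, d@B0, e@B3} | OUT={a@B4, b@B4, c@B1, d@B5, e@B3}

Merge at B1: IN[B1] = OUT[B0] ⊔ OUT[B3] = {a@B2, c@B1, d@B0, e@B3}
Applying B1's transfer function to that IN value gives OUT[B1] (row B1 above).

Answer: {a@B1, c@B1, d@B0, e@B1}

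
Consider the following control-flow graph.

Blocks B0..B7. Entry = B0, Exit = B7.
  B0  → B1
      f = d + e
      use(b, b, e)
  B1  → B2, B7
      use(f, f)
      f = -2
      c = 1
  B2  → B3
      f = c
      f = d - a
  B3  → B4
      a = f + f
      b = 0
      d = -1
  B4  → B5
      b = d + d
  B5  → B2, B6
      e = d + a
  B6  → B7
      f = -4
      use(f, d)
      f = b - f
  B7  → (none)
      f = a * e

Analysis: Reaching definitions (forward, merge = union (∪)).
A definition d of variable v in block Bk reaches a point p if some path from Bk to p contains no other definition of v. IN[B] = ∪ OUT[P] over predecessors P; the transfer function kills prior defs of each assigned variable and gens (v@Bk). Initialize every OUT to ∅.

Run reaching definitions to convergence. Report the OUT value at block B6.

Answer: {a@B3, b@B4, c@B1, d@B3, e@B5, f@B6}

Trace:
Fixpoint table:
  B0:   IN={}   OUT={f@B0}
  B1:   IN={f@B0}   OUT={c@B1, f@B1}
  B2:   IN={a@B3, b@B4, c@B1, d@B3, e@B5, f@B1, f@B2}   OUT={a@B3, b@B4, c@B1, d@B3, e@B5, f@B2}
  B3:   IN={a@B3, b@B4, c@B1, d@B3, e@B5, f@B2}   OUT={a@B3, b@B3, c@B1, d@B3, e@B5, f@B2}
  B4:   IN={a@B3, b@B3, c@B1, d@B3, e@B5, f@B2}   OUT={a@B3, b@B4, c@B1, d@B3, e@B5, f@B2}
  B5:   IN={a@B3, b@B4, c@B1, d@B3, e@B5, f@B2}   OUT={a@B3, b@B4, c@B1, d@B3, e@B5, f@B2}
  B6:   IN={a@B3, b@B4, c@B1, d@B3, e@B5, f@B2}   OUT={a@B3, b@B4, c@B1, d@B3, e@B5, f@B6}
  B7:   IN={a@B3, b@B4, c@B1, d@B3, e@B5, f@B1, f@B6}   OUT={a@B3, b@B4, c@B1, d@B3, e@B5, f@B7}

Merge at B6: IN[B6] = OUT[B5] = {a@B3, b@B4, c@B1, d@B3, e@B5, f@B2}
Applying B6's transfer function to that IN value gives OUT[B6] (row B6 above).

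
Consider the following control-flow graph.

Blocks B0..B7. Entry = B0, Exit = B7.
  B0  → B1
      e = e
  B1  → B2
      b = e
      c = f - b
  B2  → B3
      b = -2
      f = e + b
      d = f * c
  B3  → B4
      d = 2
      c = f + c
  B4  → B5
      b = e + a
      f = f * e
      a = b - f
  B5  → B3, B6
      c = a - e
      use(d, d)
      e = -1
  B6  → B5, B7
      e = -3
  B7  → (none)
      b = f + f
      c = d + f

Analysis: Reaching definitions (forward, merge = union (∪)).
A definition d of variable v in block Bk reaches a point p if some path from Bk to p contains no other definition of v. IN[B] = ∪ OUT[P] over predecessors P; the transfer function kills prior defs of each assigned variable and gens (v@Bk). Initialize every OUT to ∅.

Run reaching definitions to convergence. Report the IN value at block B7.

Fixpoint table:
  B0: | IN={} | OUT={e@B0}
  B1: | IN={e@B0} | OUT={b@B1, c@B1, e@B0}
  B2: | IN={b@B1, c@B1, e@B0} | OUT={b@B2, c@B1, d@B2, e@B0, f@B2}
  B3: | IN={a@B4, b@B2, b@B4, c@B1, c@B5, d@B2, d@B3, e@B0, e@B5, f@B2, f@B4} | OUT={a@B4, b@B2, b@B4, c@B3, d@B3, e@B0, e@B5, f@B2, f@B4}
  B4: | IN={a@B4, b@B2, b@B4, c@B3, d@B3, e@B0, e@B5, f@B2, f@B4} | OUT={a@B4, b@B4, c@B3, d@B3, e@B0, e@B5, f@B4}
  B5: | IN={a@B4, b@B4, c@B3, c@B5, d@B3, e@B0, e@B5, e@B6, f@B4} | OUT={a@B4, b@B4, c@B5, d@B3, e@B5, f@B4}
  B6: | IN={a@B4, b@B4, c@B5, d@B3, e@B5, f@B4} | OUT={a@B4, b@B4, c@B5, d@B3, e@B6, f@B4}
  B7: | IN={a@B4, b@B4, c@B5, d@B3, e@B6, f@B4} | OUT={a@B4, b@B7, c@B7, d@B3, e@B6, f@B4}

Merge at B7: IN[B7] = OUT[B6] = {a@B4, b@B4, c@B5, d@B3, e@B6, f@B4}

Answer: {a@B4, b@B4, c@B5, d@B3, e@B6, f@B4}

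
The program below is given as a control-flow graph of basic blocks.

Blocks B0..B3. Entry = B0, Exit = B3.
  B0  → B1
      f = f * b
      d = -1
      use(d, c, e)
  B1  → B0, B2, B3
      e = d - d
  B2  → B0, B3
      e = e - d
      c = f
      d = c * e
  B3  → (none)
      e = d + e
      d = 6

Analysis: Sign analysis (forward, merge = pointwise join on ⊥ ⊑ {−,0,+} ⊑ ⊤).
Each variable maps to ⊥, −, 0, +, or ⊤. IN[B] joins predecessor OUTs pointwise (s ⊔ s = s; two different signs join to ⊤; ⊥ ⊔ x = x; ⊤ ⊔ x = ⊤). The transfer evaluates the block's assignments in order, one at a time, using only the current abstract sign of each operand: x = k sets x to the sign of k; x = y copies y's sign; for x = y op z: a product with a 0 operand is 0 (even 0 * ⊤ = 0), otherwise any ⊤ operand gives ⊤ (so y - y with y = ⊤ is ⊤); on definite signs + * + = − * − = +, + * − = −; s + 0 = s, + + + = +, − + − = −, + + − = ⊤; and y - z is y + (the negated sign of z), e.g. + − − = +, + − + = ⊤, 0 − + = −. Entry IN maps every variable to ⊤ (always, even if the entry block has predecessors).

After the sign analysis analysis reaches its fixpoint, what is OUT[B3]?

Per-block solution:
  B0: | IN=(all ⊤) | OUT={d:-; rest ⊤}
  B1: | IN={d:-; rest ⊤} | OUT={d:-; rest ⊤}
  B2: | IN={d:-; rest ⊤} | OUT=(all ⊤)
  B3: | IN=(all ⊤) | OUT={d:+; rest ⊤}

Merge at B3: IN[B3] = OUT[B1] ⊔ OUT[B2] = {a: ⊤, b: ⊤, c: ⊤, d: ⊤, e: ⊤, f: ⊤}
Applying B3's transfer function to that IN value gives OUT[B3] (row B3 above).

Answer: {a: ⊤, b: ⊤, c: ⊤, d: +, e: ⊤, f: ⊤}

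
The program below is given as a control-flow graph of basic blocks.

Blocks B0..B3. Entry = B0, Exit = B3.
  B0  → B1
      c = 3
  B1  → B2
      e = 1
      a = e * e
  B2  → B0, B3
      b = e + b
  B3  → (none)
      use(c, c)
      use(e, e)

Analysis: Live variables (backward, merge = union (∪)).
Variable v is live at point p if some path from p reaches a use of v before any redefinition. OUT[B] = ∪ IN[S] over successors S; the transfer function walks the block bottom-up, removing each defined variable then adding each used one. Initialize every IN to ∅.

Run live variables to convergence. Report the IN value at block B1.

Per-block solution:
  B0: | IN={b} | OUT={b, c}
  B1: | IN={b, c} | OUT={b, c, e}
  B2: | IN={b, c, e} | OUT={b, c, e}
  B3: | IN={c, e} | OUT={}

Merge at B1: OUT[B1] = IN[B2] = {b, c, e}
Applying B1's transfer function to that OUT value gives IN[B1] (row B1 above).

Answer: {b, c}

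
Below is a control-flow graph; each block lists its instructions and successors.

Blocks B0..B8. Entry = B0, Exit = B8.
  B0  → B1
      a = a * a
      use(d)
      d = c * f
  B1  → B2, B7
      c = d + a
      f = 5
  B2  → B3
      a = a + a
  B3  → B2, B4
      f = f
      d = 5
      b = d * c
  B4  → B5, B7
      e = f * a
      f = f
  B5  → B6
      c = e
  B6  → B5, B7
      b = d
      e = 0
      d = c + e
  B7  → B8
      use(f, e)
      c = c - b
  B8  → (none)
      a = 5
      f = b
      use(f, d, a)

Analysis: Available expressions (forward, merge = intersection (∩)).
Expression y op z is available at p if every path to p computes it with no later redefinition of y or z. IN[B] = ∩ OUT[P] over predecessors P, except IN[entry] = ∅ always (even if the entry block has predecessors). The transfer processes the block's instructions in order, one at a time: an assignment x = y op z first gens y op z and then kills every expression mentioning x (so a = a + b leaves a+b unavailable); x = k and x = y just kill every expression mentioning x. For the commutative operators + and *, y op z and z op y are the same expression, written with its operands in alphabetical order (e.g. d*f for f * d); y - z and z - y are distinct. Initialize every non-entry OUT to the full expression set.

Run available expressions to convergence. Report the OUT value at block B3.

Answer: {c*d}

Working:
Converged values:
  B0: | IN={} | OUT={c*f}
  B1: | IN={c*f} | OUT={a+d}
  B2: | IN={} | OUT={}
  B3: | IN={} | OUT={c*d}
  B4: | IN={c*d} | OUT={c*d}
  B5: | IN={} | OUT={}
  B6: | IN={} | OUT={c+e}
  B7: | IN={} | OUT={}
  B8: | IN={} | OUT={}

Merge at B3: IN[B3] = OUT[B2] = {}
Applying B3's transfer function to that IN value gives OUT[B3] (row B3 above).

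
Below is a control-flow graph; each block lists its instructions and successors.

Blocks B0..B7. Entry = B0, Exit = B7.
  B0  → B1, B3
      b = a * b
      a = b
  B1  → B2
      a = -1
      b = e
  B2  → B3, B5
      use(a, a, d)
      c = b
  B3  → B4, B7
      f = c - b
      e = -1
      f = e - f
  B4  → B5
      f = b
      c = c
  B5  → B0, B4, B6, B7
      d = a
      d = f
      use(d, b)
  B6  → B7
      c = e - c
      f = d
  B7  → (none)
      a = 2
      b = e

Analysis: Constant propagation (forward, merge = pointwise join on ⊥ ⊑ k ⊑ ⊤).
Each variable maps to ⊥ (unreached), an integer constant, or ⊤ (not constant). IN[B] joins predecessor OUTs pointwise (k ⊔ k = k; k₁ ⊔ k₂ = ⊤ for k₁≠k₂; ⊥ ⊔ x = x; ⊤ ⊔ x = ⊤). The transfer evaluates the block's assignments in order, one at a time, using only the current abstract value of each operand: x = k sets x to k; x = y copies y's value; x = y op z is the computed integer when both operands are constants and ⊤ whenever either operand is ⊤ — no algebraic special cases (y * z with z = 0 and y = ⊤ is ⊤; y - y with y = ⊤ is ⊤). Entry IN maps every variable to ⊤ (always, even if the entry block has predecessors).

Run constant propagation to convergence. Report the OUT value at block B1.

Answer: {a: -1, b: ⊤, c: ⊤, d: ⊤, e: ⊤, f: ⊤}

Trace:
Fixpoint table:
  B0:  IN=(all ⊤)  OUT=(all ⊤)
  B1:  IN=(all ⊤)  OUT={a:-1; rest ⊤}
  B2:  IN={a:-1; rest ⊤}  OUT={a:-1; rest ⊤}
  B3:  IN=(all ⊤)  OUT={e:-1; rest ⊤}
  B4:  IN=(all ⊤)  OUT=(all ⊤)
  B5:  IN=(all ⊤)  OUT=(all ⊤)
  B6:  IN=(all ⊤)  OUT=(all ⊤)
  B7:  IN=(all ⊤)  OUT={a:2; rest ⊤}

Merge at B1: IN[B1] = OUT[B0] = {a: ⊤, b: ⊤, c: ⊤, d: ⊤, e: ⊤, f: ⊤}
Applying B1's transfer function to that IN value gives OUT[B1] (row B1 above).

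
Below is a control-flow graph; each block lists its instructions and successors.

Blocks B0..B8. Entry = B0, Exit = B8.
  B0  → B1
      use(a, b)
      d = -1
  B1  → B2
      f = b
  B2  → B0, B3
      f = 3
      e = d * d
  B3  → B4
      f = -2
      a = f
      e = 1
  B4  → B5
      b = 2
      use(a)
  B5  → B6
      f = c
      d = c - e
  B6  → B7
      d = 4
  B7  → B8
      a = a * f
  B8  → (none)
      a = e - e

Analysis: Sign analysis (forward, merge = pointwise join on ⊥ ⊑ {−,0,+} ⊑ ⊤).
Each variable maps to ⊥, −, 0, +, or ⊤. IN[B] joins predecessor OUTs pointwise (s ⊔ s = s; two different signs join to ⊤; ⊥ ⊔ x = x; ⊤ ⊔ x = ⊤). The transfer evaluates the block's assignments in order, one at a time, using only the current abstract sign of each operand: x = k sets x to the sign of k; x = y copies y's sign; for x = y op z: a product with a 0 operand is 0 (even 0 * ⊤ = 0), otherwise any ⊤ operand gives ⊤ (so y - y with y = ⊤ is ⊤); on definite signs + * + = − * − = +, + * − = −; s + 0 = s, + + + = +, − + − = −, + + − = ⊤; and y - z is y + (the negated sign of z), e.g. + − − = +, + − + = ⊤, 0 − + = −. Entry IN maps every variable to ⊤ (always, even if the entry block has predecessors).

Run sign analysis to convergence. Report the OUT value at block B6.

Converged values:
  B0: | IN=(all ⊤) | OUT={d:-; rest ⊤}
  B1: | IN={d:-; rest ⊤} | OUT={d:-; rest ⊤}
  B2: | IN={d:-; rest ⊤} | OUT={d:-, e:+, f:+; rest ⊤}
  B3: | IN={d:-, e:+, f:+; rest ⊤} | OUT={a:-, d:-, e:+, f:-; rest ⊤}
  B4: | IN={a:-, d:-, e:+, f:-; rest ⊤} | OUT={a:-, b:+, d:-, e:+, f:-; rest ⊤}
  B5: | IN={a:-, b:+, d:-, e:+, f:-; rest ⊤} | OUT={a:-, b:+, e:+; rest ⊤}
  B6: | IN={a:-, b:+, e:+; rest ⊤} | OUT={a:-, b:+, d:+, e:+; rest ⊤}
  B7: | IN={a:-, b:+, d:+, e:+; rest ⊤} | OUT={b:+, d:+, e:+; rest ⊤}
  B8: | IN={b:+, d:+, e:+; rest ⊤} | OUT={b:+, d:+, e:+; rest ⊤}

Merge at B6: IN[B6] = OUT[B5] = {a: -, b: +, c: ⊤, d: ⊤, e: +, f: ⊤}
Applying B6's transfer function to that IN value gives OUT[B6] (row B6 above).

Answer: {a: -, b: +, c: ⊤, d: +, e: +, f: ⊤}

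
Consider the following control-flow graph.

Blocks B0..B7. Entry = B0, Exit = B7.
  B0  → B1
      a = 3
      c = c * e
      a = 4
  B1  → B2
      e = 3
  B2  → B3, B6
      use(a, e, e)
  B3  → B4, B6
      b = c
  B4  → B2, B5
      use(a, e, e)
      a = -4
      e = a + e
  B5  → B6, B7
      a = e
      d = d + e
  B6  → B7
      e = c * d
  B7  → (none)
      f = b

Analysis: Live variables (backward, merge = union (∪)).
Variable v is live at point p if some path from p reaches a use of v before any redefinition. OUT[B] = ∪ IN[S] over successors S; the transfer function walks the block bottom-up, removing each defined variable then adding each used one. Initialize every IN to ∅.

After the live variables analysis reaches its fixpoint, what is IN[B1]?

Answer: {a, b, c, d}

Derivation:
Fixpoint table:
  B0: | IN={b, c, d, e} | OUT={a, b, c, d}
  B1: | IN={a, b, c, d} | OUT={a, b, c, d, e}
  B2: | IN={a, b, c, d, e} | OUT={a, b, c, d, e}
  B3: | IN={a, c, d, e} | OUT={a, b, c, d, e}
  B4: | IN={a, b, c, d, e} | OUT={a, b, c, d, e}
  B5: | IN={b, c, d, e} | OUT={b, c, d}
  B6: | IN={b, c, d} | OUT={b}
  B7: | IN={b} | OUT={}

Merge at B1: OUT[B1] = IN[B2] = {a, b, c, d, e}
Applying B1's transfer function to that OUT value gives IN[B1] (row B1 above).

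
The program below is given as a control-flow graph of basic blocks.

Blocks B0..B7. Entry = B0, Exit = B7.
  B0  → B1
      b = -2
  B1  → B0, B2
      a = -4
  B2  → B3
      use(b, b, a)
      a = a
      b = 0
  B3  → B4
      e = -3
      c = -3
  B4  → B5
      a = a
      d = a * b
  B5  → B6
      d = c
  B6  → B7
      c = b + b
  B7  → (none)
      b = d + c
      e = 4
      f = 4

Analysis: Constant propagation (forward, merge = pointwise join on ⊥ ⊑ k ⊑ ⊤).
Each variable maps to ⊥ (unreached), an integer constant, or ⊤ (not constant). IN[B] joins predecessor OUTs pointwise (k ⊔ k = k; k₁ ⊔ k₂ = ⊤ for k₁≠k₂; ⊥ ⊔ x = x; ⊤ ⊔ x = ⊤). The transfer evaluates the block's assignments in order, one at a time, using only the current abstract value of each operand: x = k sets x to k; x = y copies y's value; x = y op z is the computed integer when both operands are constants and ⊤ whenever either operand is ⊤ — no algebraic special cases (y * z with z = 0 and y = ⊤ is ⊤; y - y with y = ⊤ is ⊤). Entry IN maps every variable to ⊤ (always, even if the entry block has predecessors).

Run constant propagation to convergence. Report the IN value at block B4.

Answer: {a: -4, b: 0, c: -3, d: ⊤, e: -3, f: ⊤}

Derivation:
Fixpoint table:
  B0:  IN=(all ⊤)  OUT={b:-2; rest ⊤}
  B1:  IN={b:-2; rest ⊤}  OUT={a:-4, b:-2; rest ⊤}
  B2:  IN={a:-4, b:-2; rest ⊤}  OUT={a:-4, b:0; rest ⊤}
  B3:  IN={a:-4, b:0; rest ⊤}  OUT={a:-4, b:0, c:-3, e:-3; rest ⊤}
  B4:  IN={a:-4, b:0, c:-3, e:-3; rest ⊤}  OUT={a:-4, b:0, c:-3, d:0, e:-3; rest ⊤}
  B5:  IN={a:-4, b:0, c:-3, d:0, e:-3; rest ⊤}  OUT={a:-4, b:0, c:-3, d:-3, e:-3; rest ⊤}
  B6:  IN={a:-4, b:0, c:-3, d:-3, e:-3; rest ⊤}  OUT={a:-4, b:0, c:0, d:-3, e:-3; rest ⊤}
  B7:  IN={a:-4, b:0, c:0, d:-3, e:-3; rest ⊤}  OUT={a:-4, b:-3, c:0, d:-3, e:4, f:4; rest ⊤}

Merge at B4: IN[B4] = OUT[B3] = {a: -4, b: 0, c: -3, d: ⊤, e: -3, f: ⊤}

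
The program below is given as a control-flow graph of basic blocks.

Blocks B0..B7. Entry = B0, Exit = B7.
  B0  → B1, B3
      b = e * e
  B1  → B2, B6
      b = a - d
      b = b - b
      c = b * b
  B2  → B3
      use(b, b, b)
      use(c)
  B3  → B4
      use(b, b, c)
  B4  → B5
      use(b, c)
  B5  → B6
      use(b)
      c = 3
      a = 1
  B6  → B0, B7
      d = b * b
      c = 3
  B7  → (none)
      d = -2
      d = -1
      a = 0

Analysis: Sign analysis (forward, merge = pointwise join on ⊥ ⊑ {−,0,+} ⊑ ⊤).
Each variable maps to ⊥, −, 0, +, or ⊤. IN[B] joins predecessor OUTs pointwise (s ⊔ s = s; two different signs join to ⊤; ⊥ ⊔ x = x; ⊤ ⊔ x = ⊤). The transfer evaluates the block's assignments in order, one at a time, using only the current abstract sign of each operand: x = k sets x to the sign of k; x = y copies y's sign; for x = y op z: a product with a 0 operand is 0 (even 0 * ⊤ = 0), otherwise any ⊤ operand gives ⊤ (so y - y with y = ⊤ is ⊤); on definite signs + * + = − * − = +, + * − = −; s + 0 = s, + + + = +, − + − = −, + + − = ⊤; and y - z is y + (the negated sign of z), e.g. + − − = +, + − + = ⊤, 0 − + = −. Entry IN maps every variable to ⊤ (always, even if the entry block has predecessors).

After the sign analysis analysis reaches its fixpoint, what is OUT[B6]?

Per-block solution:
  B0:  IN=(all ⊤)  OUT=(all ⊤)
  B1:  IN=(all ⊤)  OUT=(all ⊤)
  B2:  IN=(all ⊤)  OUT=(all ⊤)
  B3:  IN=(all ⊤)  OUT=(all ⊤)
  B4:  IN=(all ⊤)  OUT=(all ⊤)
  B5:  IN=(all ⊤)  OUT={a:+, c:+; rest ⊤}
  B6:  IN=(all ⊤)  OUT={c:+; rest ⊤}
  B7:  IN={c:+; rest ⊤}  OUT={a:0, c:+, d:-; rest ⊤}

Merge at B6: IN[B6] = OUT[B1] ⊔ OUT[B5] = {a: ⊤, b: ⊤, c: ⊤, d: ⊤, e: ⊤, f: ⊤}
Applying B6's transfer function to that IN value gives OUT[B6] (row B6 above).

Answer: {a: ⊤, b: ⊤, c: +, d: ⊤, e: ⊤, f: ⊤}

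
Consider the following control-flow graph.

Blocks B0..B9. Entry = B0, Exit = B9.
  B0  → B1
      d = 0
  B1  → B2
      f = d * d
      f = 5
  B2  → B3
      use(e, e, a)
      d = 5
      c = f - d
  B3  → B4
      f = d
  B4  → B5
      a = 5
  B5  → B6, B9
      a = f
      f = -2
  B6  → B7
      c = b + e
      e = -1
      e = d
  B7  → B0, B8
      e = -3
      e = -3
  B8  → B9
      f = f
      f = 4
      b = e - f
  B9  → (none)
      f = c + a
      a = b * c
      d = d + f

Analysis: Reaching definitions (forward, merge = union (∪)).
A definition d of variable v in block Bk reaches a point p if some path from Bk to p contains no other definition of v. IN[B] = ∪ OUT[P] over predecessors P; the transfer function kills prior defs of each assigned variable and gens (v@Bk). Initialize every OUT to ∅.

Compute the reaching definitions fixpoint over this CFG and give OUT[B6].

Answer: {a@B5, c@B6, d@B2, e@B6, f@B5}

Derivation:
Fixpoint table:
  B0: | IN={a@B5, c@B6, d@B2, e@B7, f@B5} | OUT={a@B5, c@B6, d@B0, e@B7, f@B5}
  B1: | IN={a@B5, c@B6, d@B0, e@B7, f@B5} | OUT={a@B5, c@B6, d@B0, e@B7, f@B1}
  B2: | IN={a@B5, c@B6, d@B0, e@B7, f@B1} | OUT={a@B5, c@B2, d@B2, e@B7, f@B1}
  B3: | IN={a@B5, c@B2, d@B2, e@B7, f@B1} | OUT={a@B5, c@B2, d@B2, e@B7, f@B3}
  B4: | IN={a@B5, c@B2, d@B2, e@B7, f@B3} | OUT={a@B4, c@B2, d@B2, e@B7, f@B3}
  B5: | IN={a@B4, c@B2, d@B2, e@B7, f@B3} | OUT={a@B5, c@B2, d@B2, e@B7, f@B5}
  B6: | IN={a@B5, c@B2, d@B2, e@B7, f@B5} | OUT={a@B5, c@B6, d@B2, e@B6, f@B5}
  B7: | IN={a@B5, c@B6, d@B2, e@B6, f@B5} | OUT={a@B5, c@B6, d@B2, e@B7, f@B5}
  B8: | IN={a@B5, c@B6, d@B2, e@B7, f@B5} | OUT={a@B5, b@B8, c@B6, d@B2, e@B7, f@B8}
  B9: | IN={a@B5, b@B8, c@B2, c@B6, d@B2, e@B7, f@B5, f@B8} | OUT={a@B9, b@B8, c@B2, c@B6, d@B9, e@B7, f@B9}

Merge at B6: IN[B6] = OUT[B5] = {a@B5, c@B2, d@B2, e@B7, f@B5}
Applying B6's transfer function to that IN value gives OUT[B6] (row B6 above).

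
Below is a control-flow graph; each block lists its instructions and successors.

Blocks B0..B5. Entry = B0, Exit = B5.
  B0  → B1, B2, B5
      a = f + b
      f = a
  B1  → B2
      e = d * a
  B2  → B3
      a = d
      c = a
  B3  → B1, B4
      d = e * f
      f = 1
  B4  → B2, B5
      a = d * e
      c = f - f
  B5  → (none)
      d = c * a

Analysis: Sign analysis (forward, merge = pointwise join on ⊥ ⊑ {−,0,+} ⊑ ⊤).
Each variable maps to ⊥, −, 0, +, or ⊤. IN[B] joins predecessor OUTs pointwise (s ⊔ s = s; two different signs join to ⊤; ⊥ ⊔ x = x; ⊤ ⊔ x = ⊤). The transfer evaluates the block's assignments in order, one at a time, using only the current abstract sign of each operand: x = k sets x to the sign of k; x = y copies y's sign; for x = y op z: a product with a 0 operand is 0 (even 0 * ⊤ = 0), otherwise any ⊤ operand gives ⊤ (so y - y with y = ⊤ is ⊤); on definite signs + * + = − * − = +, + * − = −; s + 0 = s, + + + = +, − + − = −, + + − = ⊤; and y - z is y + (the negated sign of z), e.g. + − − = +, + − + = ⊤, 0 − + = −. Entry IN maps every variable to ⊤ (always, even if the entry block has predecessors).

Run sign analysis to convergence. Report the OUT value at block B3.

Answer: {a: ⊤, b: ⊤, c: ⊤, d: ⊤, e: ⊤, f: +}

Working:
Per-block solution:
  B0:  IN=(all ⊤)  OUT=(all ⊤)
  B1:  IN=(all ⊤)  OUT=(all ⊤)
  B2:  IN=(all ⊤)  OUT=(all ⊤)
  B3:  IN=(all ⊤)  OUT={f:+; rest ⊤}
  B4:  IN={f:+; rest ⊤}  OUT={f:+; rest ⊤}
  B5:  IN=(all ⊤)  OUT=(all ⊤)

Merge at B3: IN[B3] = OUT[B2] = {a: ⊤, b: ⊤, c: ⊤, d: ⊤, e: ⊤, f: ⊤}
Applying B3's transfer function to that IN value gives OUT[B3] (row B3 above).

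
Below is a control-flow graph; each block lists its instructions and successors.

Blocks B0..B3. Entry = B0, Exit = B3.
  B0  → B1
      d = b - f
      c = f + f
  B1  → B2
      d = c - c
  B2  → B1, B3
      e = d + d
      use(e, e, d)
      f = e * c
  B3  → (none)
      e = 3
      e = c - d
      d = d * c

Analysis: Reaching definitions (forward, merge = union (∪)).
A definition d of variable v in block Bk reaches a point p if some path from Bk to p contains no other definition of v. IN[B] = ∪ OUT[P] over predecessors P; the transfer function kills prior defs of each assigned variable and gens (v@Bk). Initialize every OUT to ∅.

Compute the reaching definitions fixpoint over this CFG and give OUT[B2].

Answer: {c@B0, d@B1, e@B2, f@B2}

Trace:
Fixpoint table:
  B0:  IN={}  OUT={c@B0, d@B0}
  B1:  IN={c@B0, d@B0, d@B1, e@B2, f@B2}  OUT={c@B0, d@B1, e@B2, f@B2}
  B2:  IN={c@B0, d@B1, e@B2, f@B2}  OUT={c@B0, d@B1, e@B2, f@B2}
  B3:  IN={c@B0, d@B1, e@B2, f@B2}  OUT={c@B0, d@B3, e@B3, f@B2}

Merge at B2: IN[B2] = OUT[B1] = {c@B0, d@B1, e@B2, f@B2}
Applying B2's transfer function to that IN value gives OUT[B2] (row B2 above).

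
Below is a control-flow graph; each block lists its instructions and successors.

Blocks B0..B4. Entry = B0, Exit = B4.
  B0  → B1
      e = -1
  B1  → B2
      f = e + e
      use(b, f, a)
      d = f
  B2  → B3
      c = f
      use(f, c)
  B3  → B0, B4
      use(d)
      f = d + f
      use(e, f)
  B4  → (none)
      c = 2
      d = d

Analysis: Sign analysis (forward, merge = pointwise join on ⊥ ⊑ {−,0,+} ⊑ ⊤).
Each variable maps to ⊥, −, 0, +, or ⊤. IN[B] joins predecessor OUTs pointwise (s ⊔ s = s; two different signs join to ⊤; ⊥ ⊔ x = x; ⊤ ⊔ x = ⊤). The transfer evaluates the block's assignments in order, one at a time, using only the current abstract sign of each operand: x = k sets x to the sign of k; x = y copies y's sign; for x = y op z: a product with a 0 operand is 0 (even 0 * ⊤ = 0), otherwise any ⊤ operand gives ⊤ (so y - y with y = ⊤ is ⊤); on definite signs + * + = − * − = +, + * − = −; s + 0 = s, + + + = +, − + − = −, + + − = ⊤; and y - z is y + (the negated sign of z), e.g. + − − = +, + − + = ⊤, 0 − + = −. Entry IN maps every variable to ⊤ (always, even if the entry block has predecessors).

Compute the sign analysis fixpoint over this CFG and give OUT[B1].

Fixpoint table:
  B0:   IN=(all ⊤)   OUT={e:-; rest ⊤}
  B1:   IN={e:-; rest ⊤}   OUT={d:-, e:-, f:-; rest ⊤}
  B2:   IN={d:-, e:-, f:-; rest ⊤}   OUT={c:-, d:-, e:-, f:-; rest ⊤}
  B3:   IN={c:-, d:-, e:-, f:-; rest ⊤}   OUT={c:-, d:-, e:-, f:-; rest ⊤}
  B4:   IN={c:-, d:-, e:-, f:-; rest ⊤}   OUT={c:+, d:-, e:-, f:-; rest ⊤}

Merge at B1: IN[B1] = OUT[B0] = {a: ⊤, b: ⊤, c: ⊤, d: ⊤, e: -, f: ⊤}
Applying B1's transfer function to that IN value gives OUT[B1] (row B1 above).

Answer: {a: ⊤, b: ⊤, c: ⊤, d: -, e: -, f: -}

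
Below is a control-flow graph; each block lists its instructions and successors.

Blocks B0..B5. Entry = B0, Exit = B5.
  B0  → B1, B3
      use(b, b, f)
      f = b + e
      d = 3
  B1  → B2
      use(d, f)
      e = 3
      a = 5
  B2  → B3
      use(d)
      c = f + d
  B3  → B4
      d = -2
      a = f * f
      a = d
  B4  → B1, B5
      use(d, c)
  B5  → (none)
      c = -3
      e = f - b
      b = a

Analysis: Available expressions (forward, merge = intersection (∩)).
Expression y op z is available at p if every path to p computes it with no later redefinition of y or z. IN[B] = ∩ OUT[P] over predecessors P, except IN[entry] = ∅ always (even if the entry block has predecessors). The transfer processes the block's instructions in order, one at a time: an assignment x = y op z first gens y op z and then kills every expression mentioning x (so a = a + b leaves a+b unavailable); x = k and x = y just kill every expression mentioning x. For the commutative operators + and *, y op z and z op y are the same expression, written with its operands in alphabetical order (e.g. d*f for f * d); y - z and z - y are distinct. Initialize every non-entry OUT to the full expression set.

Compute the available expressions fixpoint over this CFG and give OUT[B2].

Answer: {d+f}

Derivation:
Fixpoint table:
  B0:  IN={}  OUT={b+e}
  B1:  IN={}  OUT={}
  B2:  IN={}  OUT={d+f}
  B3:  IN={}  OUT={f*f}
  B4:  IN={f*f}  OUT={f*f}
  B5:  IN={f*f}  OUT={f*f}

Merge at B2: IN[B2] = OUT[B1] = {}
Applying B2's transfer function to that IN value gives OUT[B2] (row B2 above).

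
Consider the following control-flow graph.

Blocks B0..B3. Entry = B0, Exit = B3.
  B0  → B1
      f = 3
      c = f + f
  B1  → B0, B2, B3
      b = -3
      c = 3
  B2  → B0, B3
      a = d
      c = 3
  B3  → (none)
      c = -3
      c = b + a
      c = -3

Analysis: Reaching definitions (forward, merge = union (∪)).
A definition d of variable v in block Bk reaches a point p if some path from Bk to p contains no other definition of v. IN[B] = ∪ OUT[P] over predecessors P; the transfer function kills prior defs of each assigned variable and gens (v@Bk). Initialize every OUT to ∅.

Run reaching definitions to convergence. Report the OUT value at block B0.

Answer: {a@B2, b@B1, c@B0, f@B0}

Trace:
Converged values:
  B0: | IN={a@B2, b@B1, c@B1, c@B2, f@B0} | OUT={a@B2, b@B1, c@B0, f@B0}
  B1: | IN={a@B2, b@B1, c@B0, f@B0} | OUT={a@B2, b@B1, c@B1, f@B0}
  B2: | IN={a@B2, b@B1, c@B1, f@B0} | OUT={a@B2, b@B1, c@B2, f@B0}
  B3: | IN={a@B2, b@B1, c@B1, c@B2, f@B0} | OUT={a@B2, b@B1, c@B3, f@B0}

Merge at B0 (entry node, so the boundary value {} is joined with the incoming edge(s)): IN[B0] = {} ⊔ OUT[B1] ⊔ OUT[B2] = {a@B2, b@B1, c@B1, c@B2, f@B0}
Applying B0's transfer function to that IN value gives OUT[B0] (row B0 above).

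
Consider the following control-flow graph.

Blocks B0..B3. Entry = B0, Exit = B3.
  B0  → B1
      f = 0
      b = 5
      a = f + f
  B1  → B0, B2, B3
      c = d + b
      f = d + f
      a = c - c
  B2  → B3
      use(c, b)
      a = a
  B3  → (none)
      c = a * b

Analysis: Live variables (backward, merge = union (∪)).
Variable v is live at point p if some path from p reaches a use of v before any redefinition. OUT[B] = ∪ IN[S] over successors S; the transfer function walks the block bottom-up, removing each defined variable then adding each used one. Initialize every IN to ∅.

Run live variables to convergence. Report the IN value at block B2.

Per-block solution:
  B0:  IN={d}  OUT={b, d, f}
  B1:  IN={b, d, f}  OUT={a, b, c, d}
  B2:  IN={a, b, c}  OUT={a, b}
  B3:  IN={a, b}  OUT={}

Merge at B2: OUT[B2] = IN[B3] = {a, b}
Applying B2's transfer function to that OUT value gives IN[B2] (row B2 above).

Answer: {a, b, c}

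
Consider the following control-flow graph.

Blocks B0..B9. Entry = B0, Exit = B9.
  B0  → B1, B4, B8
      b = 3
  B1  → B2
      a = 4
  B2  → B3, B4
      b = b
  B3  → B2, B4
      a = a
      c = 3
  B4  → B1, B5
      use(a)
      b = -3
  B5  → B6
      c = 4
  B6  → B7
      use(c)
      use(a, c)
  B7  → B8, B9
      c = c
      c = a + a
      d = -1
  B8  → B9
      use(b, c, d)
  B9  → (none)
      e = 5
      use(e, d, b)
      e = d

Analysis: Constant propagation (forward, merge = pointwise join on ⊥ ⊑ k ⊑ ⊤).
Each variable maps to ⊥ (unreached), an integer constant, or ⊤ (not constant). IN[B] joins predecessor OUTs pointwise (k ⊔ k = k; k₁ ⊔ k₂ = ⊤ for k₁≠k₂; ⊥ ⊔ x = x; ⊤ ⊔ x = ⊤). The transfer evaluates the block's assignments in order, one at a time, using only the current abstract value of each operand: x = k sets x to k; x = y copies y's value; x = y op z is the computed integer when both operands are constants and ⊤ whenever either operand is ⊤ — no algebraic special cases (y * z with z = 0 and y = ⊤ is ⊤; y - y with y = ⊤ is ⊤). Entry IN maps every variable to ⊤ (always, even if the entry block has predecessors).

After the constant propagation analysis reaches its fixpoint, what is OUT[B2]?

Converged values:
  B0:   IN=(all ⊤)   OUT={b:3; rest ⊤}
  B1:   IN=(all ⊤)   OUT={a:4; rest ⊤}
  B2:   IN={a:4; rest ⊤}   OUT={a:4; rest ⊤}
  B3:   IN={a:4; rest ⊤}   OUT={a:4, c:3; rest ⊤}
  B4:   IN=(all ⊤)   OUT={b:-3; rest ⊤}
  B5:   IN={b:-3; rest ⊤}   OUT={b:-3, c:4; rest ⊤}
  B6:   IN={b:-3, c:4; rest ⊤}   OUT={b:-3, c:4; rest ⊤}
  B7:   IN={b:-3, c:4; rest ⊤}   OUT={b:-3, d:-1; rest ⊤}
  B8:   IN=(all ⊤)   OUT=(all ⊤)
  B9:   IN=(all ⊤)   OUT=(all ⊤)

Merge at B2: IN[B2] = OUT[B1] ⊔ OUT[B3] = {a: 4, b: ⊤, c: ⊤, d: ⊤, e: ⊤, f: ⊤}
Applying B2's transfer function to that IN value gives OUT[B2] (row B2 above).

Answer: {a: 4, b: ⊤, c: ⊤, d: ⊤, e: ⊤, f: ⊤}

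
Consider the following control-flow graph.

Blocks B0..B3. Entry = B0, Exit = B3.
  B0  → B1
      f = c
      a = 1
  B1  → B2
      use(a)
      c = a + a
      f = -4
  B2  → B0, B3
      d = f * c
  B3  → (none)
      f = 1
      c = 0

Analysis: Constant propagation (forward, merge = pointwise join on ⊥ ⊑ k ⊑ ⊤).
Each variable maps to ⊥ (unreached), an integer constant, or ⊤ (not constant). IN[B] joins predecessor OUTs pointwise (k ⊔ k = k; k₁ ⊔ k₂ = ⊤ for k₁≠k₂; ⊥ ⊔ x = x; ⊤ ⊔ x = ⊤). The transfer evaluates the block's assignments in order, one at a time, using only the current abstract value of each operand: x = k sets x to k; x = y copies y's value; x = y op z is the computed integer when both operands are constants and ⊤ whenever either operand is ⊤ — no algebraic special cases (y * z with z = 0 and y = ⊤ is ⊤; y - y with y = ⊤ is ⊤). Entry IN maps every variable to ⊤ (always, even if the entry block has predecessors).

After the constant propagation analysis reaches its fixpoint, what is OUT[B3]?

Answer: {a: 1, b: ⊤, c: 0, d: -8, e: ⊤, f: 1}

Trace:
Per-block solution:
  B0: | IN=(all ⊤) | OUT={a:1; rest ⊤}
  B1: | IN={a:1; rest ⊤} | OUT={a:1, c:2, f:-4; rest ⊤}
  B2: | IN={a:1, c:2, f:-4; rest ⊤} | OUT={a:1, c:2, d:-8, f:-4; rest ⊤}
  B3: | IN={a:1, c:2, d:-8, f:-4; rest ⊤} | OUT={a:1, c:0, d:-8, f:1; rest ⊤}

Merge at B3: IN[B3] = OUT[B2] = {a: 1, b: ⊤, c: 2, d: -8, e: ⊤, f: -4}
Applying B3's transfer function to that IN value gives OUT[B3] (row B3 above).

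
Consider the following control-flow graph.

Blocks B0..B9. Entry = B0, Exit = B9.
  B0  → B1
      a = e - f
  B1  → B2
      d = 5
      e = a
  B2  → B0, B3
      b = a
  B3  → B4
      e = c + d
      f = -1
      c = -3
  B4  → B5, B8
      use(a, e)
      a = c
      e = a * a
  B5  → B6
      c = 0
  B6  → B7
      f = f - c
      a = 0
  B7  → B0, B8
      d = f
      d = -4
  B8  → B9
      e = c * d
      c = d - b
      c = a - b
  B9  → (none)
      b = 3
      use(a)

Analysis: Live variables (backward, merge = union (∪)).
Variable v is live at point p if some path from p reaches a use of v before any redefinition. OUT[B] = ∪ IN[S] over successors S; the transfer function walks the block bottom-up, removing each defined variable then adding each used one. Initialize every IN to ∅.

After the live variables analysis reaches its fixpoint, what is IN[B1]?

Answer: {a, c, f}

Working:
Converged values:
  B0:   IN={c, e, f}   OUT={a, c, f}
  B1:   IN={a, c, f}   OUT={a, c, d, e, f}
  B2:   IN={a, c, d, e, f}   OUT={a, b, c, d, e, f}
  B3:   IN={a, b, c, d}   OUT={a, b, c, d, e, f}
  B4:   IN={a, b, c, d, e, f}   OUT={a, b, c, d, e, f}
  B5:   IN={b, e, f}   OUT={b, c, e, f}
  B6:   IN={b, c, e, f}   OUT={a, b, c, e, f}
  B7:   IN={a, b, c, e, f}   OUT={a, b, c, d, e, f}
  B8:   IN={a, b, c, d}   OUT={a}
  B9:   IN={a}   OUT={}

Merge at B1: OUT[B1] = IN[B2] = {a, c, d, e, f}
Applying B1's transfer function to that OUT value gives IN[B1] (row B1 above).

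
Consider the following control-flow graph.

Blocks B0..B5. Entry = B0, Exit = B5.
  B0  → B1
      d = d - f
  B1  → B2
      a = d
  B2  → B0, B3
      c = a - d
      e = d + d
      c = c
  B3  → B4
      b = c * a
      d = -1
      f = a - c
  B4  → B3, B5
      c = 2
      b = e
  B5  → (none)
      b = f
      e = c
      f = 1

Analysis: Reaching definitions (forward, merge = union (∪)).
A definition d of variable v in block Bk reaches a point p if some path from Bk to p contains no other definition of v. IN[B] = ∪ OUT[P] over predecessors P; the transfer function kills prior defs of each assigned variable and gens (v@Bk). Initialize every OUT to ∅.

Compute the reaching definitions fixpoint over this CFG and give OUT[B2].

Fixpoint table:
  B0: | IN={a@B1, c@B2, d@B0, e@B2} | OUT={a@B1, c@B2, d@B0, e@B2}
  B1: | IN={a@B1, c@B2, d@B0, e@B2} | OUT={a@B1, c@B2, d@B0, e@B2}
  B2: | IN={a@B1, c@B2, d@B0, e@B2} | OUT={a@B1, c@B2, d@B0, e@B2}
  B3: | IN={a@B1, b@B4, c@B2, c@B4, d@B0, d@B3, e@B2, f@B3} | OUT={a@B1, b@B3, c@B2, c@B4, d@B3, e@B2, f@B3}
  B4: | IN={a@B1, b@B3, c@B2, c@B4, d@B3, e@B2, f@B3} | OUT={a@B1, b@B4, c@B4, d@B3, e@B2, f@B3}
  B5: | IN={a@B1, b@B4, c@B4, d@B3, e@B2, f@B3} | OUT={a@B1, b@B5, c@B4, d@B3, e@B5, f@B5}

Merge at B2: IN[B2] = OUT[B1] = {a@B1, c@B2, d@B0, e@B2}
Applying B2's transfer function to that IN value gives OUT[B2] (row B2 above).

Answer: {a@B1, c@B2, d@B0, e@B2}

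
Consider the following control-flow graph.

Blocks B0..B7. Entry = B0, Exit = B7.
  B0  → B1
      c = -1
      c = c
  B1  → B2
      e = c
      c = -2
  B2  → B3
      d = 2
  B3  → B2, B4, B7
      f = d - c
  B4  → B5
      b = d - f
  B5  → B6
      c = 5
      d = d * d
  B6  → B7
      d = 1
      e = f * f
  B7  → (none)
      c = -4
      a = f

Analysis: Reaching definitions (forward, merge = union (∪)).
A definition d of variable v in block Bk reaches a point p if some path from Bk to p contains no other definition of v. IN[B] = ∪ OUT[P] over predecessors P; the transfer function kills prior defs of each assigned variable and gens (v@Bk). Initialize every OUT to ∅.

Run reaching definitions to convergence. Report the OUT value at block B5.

Answer: {b@B4, c@B5, d@B5, e@B1, f@B3}

Derivation:
Per-block solution:
  B0:   IN={}   OUT={c@B0}
  B1:   IN={c@B0}   OUT={c@B1, e@B1}
  B2:   IN={c@B1, d@B2, e@B1, f@B3}   OUT={c@B1, d@B2, e@B1, f@B3}
  B3:   IN={c@B1, d@B2, e@B1, f@B3}   OUT={c@B1, d@B2, e@B1, f@B3}
  B4:   IN={c@B1, d@B2, e@B1, f@B3}   OUT={b@B4, c@B1, d@B2, e@B1, f@B3}
  B5:   IN={b@B4, c@B1, d@B2, e@B1, f@B3}   OUT={b@B4, c@B5, d@B5, e@B1, f@B3}
  B6:   IN={b@B4, c@B5, d@B5, e@B1, f@B3}   OUT={b@B4, c@B5, d@B6, e@B6, f@B3}
  B7:   IN={b@B4, c@B1, c@B5, d@B2, d@B6, e@B1, e@B6, f@B3}   OUT={a@B7, b@B4, c@B7, d@B2, d@B6, e@B1, e@B6, f@B3}

Merge at B5: IN[B5] = OUT[B4] = {b@B4, c@B1, d@B2, e@B1, f@B3}
Applying B5's transfer function to that IN value gives OUT[B5] (row B5 above).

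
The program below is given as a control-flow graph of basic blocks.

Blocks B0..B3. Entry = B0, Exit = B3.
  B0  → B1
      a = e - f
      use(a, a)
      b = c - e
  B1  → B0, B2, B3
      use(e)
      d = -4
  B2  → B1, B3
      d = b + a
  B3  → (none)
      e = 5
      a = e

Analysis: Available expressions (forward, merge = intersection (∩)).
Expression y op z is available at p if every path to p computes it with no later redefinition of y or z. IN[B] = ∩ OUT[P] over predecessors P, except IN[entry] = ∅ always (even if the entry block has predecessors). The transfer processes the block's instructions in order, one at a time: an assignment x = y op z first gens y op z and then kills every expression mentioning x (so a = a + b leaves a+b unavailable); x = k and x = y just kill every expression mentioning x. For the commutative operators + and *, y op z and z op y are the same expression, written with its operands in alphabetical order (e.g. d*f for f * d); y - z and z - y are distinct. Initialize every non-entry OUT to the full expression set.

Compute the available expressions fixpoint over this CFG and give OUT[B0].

Answer: {c-e, e-f}

Working:
Fixpoint table:
  B0:   IN={}   OUT={c-e, e-f}
  B1:   IN={c-e, e-f}   OUT={c-e, e-f}
  B2:   IN={c-e, e-f}   OUT={a+b, c-e, e-f}
  B3:   IN={c-e, e-f}   OUT={}

Merge at B0 (entry node, so the boundary value {} is joined with the incoming edge(s)): IN[B0] = {} ∩ OUT[B1] = {}
Applying B0's transfer function to that IN value gives OUT[B0] (row B0 above).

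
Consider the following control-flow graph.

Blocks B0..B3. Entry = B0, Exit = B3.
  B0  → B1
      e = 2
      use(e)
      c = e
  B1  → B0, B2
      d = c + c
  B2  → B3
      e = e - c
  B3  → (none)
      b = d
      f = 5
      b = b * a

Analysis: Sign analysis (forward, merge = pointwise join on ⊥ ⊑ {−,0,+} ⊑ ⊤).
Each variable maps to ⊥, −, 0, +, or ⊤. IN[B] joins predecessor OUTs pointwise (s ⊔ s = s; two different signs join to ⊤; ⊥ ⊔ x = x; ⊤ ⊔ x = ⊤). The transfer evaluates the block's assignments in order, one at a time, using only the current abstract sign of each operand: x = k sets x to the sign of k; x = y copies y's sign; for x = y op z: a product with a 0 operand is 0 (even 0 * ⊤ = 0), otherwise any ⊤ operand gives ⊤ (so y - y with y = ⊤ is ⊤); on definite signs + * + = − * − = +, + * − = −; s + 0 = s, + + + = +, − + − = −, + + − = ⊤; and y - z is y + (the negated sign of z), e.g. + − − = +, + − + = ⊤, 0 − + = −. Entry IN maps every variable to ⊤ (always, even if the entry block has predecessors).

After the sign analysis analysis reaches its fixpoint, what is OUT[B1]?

Answer: {a: ⊤, b: ⊤, c: +, d: +, e: +, f: ⊤}

Trace:
Converged values:
  B0: | IN=(all ⊤) | OUT={c:+, e:+; rest ⊤}
  B1: | IN={c:+, e:+; rest ⊤} | OUT={c:+, d:+, e:+; rest ⊤}
  B2: | IN={c:+, d:+, e:+; rest ⊤} | OUT={c:+, d:+; rest ⊤}
  B3: | IN={c:+, d:+; rest ⊤} | OUT={c:+, d:+, f:+; rest ⊤}

Merge at B1: IN[B1] = OUT[B0] = {a: ⊤, b: ⊤, c: +, d: ⊤, e: +, f: ⊤}
Applying B1's transfer function to that IN value gives OUT[B1] (row B1 above).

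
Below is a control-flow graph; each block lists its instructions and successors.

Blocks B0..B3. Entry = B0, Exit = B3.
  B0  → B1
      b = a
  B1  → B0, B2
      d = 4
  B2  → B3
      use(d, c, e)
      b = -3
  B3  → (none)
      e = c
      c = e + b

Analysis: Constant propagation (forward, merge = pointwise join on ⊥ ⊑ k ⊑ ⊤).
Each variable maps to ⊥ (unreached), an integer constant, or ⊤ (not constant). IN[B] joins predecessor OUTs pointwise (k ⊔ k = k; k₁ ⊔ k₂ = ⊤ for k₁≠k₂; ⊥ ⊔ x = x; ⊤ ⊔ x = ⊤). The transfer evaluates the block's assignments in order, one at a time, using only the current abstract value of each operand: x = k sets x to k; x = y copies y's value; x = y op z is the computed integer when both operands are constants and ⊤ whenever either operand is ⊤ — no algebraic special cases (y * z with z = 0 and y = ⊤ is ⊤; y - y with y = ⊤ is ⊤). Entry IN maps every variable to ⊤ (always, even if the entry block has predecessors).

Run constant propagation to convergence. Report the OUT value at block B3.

Per-block solution:
  B0: | IN=(all ⊤) | OUT=(all ⊤)
  B1: | IN=(all ⊤) | OUT={d:4; rest ⊤}
  B2: | IN={d:4; rest ⊤} | OUT={b:-3, d:4; rest ⊤}
  B3: | IN={b:-3, d:4; rest ⊤} | OUT={b:-3, d:4; rest ⊤}

Merge at B3: IN[B3] = OUT[B2] = {a: ⊤, b: -3, c: ⊤, d: 4, e: ⊤, f: ⊤}
Applying B3's transfer function to that IN value gives OUT[B3] (row B3 above).

Answer: {a: ⊤, b: -3, c: ⊤, d: 4, e: ⊤, f: ⊤}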